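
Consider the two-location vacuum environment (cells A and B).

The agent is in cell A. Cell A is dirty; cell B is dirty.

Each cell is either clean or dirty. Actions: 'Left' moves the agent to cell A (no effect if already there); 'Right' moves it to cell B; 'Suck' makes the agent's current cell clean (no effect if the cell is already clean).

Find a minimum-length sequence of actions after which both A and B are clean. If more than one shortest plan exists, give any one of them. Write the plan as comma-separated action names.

step 1/3 (Suck): (A; A:clean, B:dirty)
step 2/3 (Right): (B; A:clean, B:dirty)
step 3/3 (Suck): (B; A:clean, B:clean)
min 3: Suck A + move + Suck B

Suck, Right, Suck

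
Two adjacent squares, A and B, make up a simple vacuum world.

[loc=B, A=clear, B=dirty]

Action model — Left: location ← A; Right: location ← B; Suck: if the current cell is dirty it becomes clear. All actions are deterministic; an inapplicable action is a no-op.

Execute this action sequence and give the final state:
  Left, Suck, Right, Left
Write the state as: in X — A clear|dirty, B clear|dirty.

step 1/4 (Left): in A — A clear, B dirty
step 2/4 (Suck): in A — A clear, B dirty
step 3/4 (Right): in B — A clear, B dirty
step 4/4 (Left): in A — A clear, B dirty

in A — A clear, B dirty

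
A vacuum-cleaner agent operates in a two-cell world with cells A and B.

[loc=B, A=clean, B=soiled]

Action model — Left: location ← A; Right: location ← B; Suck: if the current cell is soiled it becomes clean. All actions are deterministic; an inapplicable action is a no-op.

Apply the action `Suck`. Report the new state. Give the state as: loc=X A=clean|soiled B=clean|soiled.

loc=B A=clean B=clean

start: loc=B A=clean B=soiled
[1] after Suck: loc=B A=clean B=clean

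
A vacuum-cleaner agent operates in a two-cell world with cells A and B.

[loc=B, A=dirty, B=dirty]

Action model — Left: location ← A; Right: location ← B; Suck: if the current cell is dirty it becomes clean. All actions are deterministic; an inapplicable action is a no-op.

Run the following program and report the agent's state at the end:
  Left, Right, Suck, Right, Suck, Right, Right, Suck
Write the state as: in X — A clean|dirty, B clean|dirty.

in B — A dirty, B clean

1) do Left; now in A — A dirty, B dirty
2) do Right; now in B — A dirty, B dirty
3) do Suck; now in B — A dirty, B clean
4) do Right; now in B — A dirty, B clean
5) do Suck; now in B — A dirty, B clean
6) do Right; now in B — A dirty, B clean
7) do Right; now in B — A dirty, B clean
8) do Suck; now in B — A dirty, B clean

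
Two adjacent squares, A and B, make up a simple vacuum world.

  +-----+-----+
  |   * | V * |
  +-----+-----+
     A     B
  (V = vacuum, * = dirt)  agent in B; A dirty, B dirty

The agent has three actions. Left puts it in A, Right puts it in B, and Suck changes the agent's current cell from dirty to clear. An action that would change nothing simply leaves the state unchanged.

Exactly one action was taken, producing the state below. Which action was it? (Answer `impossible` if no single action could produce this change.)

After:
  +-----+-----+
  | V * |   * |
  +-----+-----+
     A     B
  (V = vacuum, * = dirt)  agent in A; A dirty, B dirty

Left

try  Left: <A|dirty|dirty>  ← match
try Right: <B|dirty|dirty>
try  Suck: <B|dirty|clear>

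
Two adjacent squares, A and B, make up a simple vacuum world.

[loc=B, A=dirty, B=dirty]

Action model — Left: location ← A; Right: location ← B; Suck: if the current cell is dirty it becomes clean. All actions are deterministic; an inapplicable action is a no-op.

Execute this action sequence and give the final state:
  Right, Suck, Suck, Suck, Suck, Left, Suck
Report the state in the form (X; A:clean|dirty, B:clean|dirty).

step 1/7 (Right): (B; A:dirty, B:dirty)
step 2/7 (Suck): (B; A:dirty, B:clean)
step 3/7 (Suck): (B; A:dirty, B:clean)
step 4/7 (Suck): (B; A:dirty, B:clean)
step 5/7 (Suck): (B; A:dirty, B:clean)
step 6/7 (Left): (A; A:dirty, B:clean)
step 7/7 (Suck): (A; A:clean, B:clean)

(A; A:clean, B:clean)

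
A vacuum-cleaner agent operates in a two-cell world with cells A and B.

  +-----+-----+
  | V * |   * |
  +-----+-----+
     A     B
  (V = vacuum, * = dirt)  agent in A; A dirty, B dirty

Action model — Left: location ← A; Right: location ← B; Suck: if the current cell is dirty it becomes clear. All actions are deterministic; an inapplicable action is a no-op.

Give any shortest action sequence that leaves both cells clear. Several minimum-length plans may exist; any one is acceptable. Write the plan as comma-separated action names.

Suck (#1): (A; A:clear, B:dirty)
Right (#2): (B; A:clear, B:dirty)
Suck (#3): (B; A:clear, B:clear)
min 3: Suck A + move + Suck B

Suck, Right, Suck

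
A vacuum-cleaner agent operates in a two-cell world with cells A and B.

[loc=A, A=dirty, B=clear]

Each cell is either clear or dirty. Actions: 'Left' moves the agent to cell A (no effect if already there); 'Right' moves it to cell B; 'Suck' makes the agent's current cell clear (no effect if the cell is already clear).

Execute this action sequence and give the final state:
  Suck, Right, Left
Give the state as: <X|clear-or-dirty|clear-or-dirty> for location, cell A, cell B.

1. Suck → <A|clear|clear>
2. Right → <B|clear|clear>
3. Left → <A|clear|clear>

<A|clear|clear>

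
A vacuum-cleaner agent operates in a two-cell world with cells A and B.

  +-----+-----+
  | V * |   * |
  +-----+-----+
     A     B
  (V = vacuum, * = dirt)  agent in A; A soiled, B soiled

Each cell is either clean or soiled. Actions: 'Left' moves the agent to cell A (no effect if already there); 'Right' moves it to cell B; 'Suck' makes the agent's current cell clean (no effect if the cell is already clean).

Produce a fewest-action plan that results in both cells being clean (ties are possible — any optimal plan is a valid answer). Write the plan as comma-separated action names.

t=1 Suck ⇒ loc=A A=clean B=soiled
t=2 Right ⇒ loc=B A=clean B=soiled
t=3 Suck ⇒ loc=B A=clean B=clean
min 3: Suck A + move + Suck B

Suck, Right, Suck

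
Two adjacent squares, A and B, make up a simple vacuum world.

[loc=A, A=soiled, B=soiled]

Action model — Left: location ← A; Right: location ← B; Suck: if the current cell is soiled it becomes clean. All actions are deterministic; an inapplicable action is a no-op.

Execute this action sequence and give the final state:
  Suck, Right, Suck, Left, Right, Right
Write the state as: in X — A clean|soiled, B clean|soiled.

in B — A clean, B clean

[1] after Suck: in A — A clean, B soiled
[2] after Right: in B — A clean, B soiled
[3] after Suck: in B — A clean, B clean
[4] after Left: in A — A clean, B clean
[5] after Right: in B — A clean, B clean
[6] after Right: in B — A clean, B clean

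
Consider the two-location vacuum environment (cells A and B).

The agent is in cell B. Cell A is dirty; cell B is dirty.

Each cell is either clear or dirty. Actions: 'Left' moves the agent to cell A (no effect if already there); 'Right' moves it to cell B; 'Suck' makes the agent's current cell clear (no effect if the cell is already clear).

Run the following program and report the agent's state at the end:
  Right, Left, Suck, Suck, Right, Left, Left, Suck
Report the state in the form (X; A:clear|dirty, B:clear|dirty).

(A; A:clear, B:dirty)

1) do Right; now (B; A:dirty, B:dirty)
2) do Left; now (A; A:dirty, B:dirty)
3) do Suck; now (A; A:clear, B:dirty)
4) do Suck; now (A; A:clear, B:dirty)
5) do Right; now (B; A:clear, B:dirty)
6) do Left; now (A; A:clear, B:dirty)
7) do Left; now (A; A:clear, B:dirty)
8) do Suck; now (A; A:clear, B:dirty)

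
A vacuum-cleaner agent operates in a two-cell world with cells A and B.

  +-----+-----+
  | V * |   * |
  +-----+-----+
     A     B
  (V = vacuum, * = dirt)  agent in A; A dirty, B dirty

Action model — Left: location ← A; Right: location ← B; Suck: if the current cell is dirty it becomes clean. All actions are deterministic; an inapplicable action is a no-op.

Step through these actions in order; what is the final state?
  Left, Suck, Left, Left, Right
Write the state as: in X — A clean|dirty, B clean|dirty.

t=1 Left ⇒ in A — A dirty, B dirty
t=2 Suck ⇒ in A — A clean, B dirty
t=3 Left ⇒ in A — A clean, B dirty
t=4 Left ⇒ in A — A clean, B dirty
t=5 Right ⇒ in B — A clean, B dirty

in B — A clean, B dirty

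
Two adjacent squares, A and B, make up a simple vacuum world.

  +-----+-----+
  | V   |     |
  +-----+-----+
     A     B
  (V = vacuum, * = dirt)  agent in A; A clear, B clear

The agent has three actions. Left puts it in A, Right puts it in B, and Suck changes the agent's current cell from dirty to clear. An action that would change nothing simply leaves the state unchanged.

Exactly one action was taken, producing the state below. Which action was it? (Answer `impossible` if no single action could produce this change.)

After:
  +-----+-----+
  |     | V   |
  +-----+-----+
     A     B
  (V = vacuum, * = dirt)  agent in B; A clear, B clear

Right

try  Left: loc=A A=clear B=clear
try Right: loc=B A=clear B=clear  ← match
try  Suck: loc=A A=clear B=clear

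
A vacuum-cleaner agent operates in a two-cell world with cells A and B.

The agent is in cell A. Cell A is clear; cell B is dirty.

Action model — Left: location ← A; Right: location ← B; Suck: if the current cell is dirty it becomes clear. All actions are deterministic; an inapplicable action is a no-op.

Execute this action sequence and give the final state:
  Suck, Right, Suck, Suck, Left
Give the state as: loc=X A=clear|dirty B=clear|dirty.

1. Suck → loc=A A=clear B=dirty
2. Right → loc=B A=clear B=dirty
3. Suck → loc=B A=clear B=clear
4. Suck → loc=B A=clear B=clear
5. Left → loc=A A=clear B=clear

loc=A A=clear B=clear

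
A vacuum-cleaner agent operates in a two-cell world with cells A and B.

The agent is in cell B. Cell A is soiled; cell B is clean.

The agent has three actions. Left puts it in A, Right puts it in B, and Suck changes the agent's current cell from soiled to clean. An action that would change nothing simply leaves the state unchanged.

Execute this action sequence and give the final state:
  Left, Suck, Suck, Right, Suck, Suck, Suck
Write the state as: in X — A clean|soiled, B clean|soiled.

in B — A clean, B clean

step 1/7 (Left): in A — A soiled, B clean
step 2/7 (Suck): in A — A clean, B clean
step 3/7 (Suck): in A — A clean, B clean
step 4/7 (Right): in B — A clean, B clean
step 5/7 (Suck): in B — A clean, B clean
step 6/7 (Suck): in B — A clean, B clean
step 7/7 (Suck): in B — A clean, B clean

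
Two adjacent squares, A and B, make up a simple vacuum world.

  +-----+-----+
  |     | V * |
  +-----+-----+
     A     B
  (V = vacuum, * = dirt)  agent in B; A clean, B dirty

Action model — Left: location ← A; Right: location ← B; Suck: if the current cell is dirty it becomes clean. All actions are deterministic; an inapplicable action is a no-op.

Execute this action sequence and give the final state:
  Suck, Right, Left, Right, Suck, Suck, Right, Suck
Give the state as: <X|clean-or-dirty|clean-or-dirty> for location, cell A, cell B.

[1] after Suck: <B|clean|clean>
[2] after Right: <B|clean|clean>
[3] after Left: <A|clean|clean>
[4] after Right: <B|clean|clean>
[5] after Suck: <B|clean|clean>
[6] after Suck: <B|clean|clean>
[7] after Right: <B|clean|clean>
[8] after Suck: <B|clean|clean>

<B|clean|clean>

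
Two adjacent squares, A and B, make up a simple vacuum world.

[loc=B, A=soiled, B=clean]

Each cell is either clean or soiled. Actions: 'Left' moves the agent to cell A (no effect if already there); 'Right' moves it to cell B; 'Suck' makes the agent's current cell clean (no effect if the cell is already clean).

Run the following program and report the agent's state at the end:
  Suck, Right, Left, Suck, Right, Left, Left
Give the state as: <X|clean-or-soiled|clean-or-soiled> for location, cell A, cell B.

1. Suck → <B|soiled|clean>
2. Right → <B|soiled|clean>
3. Left → <A|soiled|clean>
4. Suck → <A|clean|clean>
5. Right → <B|clean|clean>
6. Left → <A|clean|clean>
7. Left → <A|clean|clean>

<A|clean|clean>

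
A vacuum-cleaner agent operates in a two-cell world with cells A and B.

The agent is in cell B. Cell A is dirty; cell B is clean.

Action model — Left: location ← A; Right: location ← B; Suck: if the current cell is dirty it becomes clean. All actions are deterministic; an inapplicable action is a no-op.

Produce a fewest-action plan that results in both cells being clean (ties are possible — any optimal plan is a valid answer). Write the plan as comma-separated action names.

Left, Suck

t=1 Left ⇒ loc=A A=dirty B=clean
t=2 Suck ⇒ loc=A A=clean B=clean
min 2: go A then Suck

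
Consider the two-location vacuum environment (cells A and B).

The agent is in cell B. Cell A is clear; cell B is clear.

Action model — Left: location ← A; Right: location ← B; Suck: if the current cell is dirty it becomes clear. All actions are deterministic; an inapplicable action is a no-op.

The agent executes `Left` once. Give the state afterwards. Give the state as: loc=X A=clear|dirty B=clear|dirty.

start: loc=B A=clear B=clear
step 1/1 (Left): loc=A A=clear B=clear

loc=A A=clear B=clear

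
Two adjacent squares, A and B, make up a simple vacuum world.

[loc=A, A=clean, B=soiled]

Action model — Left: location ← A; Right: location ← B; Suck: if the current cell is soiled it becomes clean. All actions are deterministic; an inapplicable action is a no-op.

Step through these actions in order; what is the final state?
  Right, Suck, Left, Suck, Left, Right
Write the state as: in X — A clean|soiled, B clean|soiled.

step 1/6 (Right): in B — A clean, B soiled
step 2/6 (Suck): in B — A clean, B clean
step 3/6 (Left): in A — A clean, B clean
step 4/6 (Suck): in A — A clean, B clean
step 5/6 (Left): in A — A clean, B clean
step 6/6 (Right): in B — A clean, B clean

in B — A clean, B clean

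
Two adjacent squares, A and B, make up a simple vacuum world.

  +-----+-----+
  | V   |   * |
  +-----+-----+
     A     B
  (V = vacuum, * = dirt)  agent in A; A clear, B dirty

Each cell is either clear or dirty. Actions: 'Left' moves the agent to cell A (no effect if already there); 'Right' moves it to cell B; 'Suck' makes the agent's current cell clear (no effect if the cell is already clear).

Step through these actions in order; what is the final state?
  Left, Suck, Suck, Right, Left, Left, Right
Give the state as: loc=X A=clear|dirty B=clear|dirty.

loc=B A=clear B=dirty

step 1/7 (Left): loc=A A=clear B=dirty
step 2/7 (Suck): loc=A A=clear B=dirty
step 3/7 (Suck): loc=A A=clear B=dirty
step 4/7 (Right): loc=B A=clear B=dirty
step 5/7 (Left): loc=A A=clear B=dirty
step 6/7 (Left): loc=A A=clear B=dirty
step 7/7 (Right): loc=B A=clear B=dirty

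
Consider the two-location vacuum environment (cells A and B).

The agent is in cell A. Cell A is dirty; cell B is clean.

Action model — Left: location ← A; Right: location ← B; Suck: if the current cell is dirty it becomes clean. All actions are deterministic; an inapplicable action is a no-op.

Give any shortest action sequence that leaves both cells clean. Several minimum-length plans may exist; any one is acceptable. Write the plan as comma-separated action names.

Suck (#1): in A — A clean, B clean
min 1: A is dirty, one Suck

Suck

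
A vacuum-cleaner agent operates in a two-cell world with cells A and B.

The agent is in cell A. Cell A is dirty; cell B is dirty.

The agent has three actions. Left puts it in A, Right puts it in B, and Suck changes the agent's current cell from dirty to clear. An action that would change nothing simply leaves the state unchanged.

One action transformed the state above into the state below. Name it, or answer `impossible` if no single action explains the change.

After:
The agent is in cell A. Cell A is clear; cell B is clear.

try  Left: (A; A:dirty, B:dirty)
try Right: (B; A:dirty, B:dirty)
try  Suck: (A; A:clear, B:dirty)
no single action produces the after-state

impossible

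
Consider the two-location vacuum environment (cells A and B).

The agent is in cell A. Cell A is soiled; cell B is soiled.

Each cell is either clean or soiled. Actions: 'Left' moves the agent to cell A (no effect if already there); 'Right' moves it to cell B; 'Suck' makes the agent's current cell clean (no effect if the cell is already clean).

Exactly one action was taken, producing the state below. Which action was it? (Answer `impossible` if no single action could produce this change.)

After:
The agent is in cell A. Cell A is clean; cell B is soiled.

Suck

try  Left: <A|soiled|soiled>
try Right: <B|soiled|soiled>
try  Suck: <A|clean|soiled>  ← match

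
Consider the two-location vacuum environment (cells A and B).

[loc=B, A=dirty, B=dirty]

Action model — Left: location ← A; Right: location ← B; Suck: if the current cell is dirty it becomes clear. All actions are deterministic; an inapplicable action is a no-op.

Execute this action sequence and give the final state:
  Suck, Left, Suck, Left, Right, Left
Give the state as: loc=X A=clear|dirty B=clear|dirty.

t=1 Suck ⇒ loc=B A=dirty B=clear
t=2 Left ⇒ loc=A A=dirty B=clear
t=3 Suck ⇒ loc=A A=clear B=clear
t=4 Left ⇒ loc=A A=clear B=clear
t=5 Right ⇒ loc=B A=clear B=clear
t=6 Left ⇒ loc=A A=clear B=clear

loc=A A=clear B=clear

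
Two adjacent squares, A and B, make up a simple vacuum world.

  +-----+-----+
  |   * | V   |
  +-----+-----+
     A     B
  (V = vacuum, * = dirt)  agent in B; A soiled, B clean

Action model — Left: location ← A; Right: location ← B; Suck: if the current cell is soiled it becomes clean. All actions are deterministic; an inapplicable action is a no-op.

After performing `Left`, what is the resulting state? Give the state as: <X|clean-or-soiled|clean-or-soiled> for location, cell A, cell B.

start: <B|soiled|clean>
t=1 Left ⇒ <A|soiled|clean>

<A|soiled|clean>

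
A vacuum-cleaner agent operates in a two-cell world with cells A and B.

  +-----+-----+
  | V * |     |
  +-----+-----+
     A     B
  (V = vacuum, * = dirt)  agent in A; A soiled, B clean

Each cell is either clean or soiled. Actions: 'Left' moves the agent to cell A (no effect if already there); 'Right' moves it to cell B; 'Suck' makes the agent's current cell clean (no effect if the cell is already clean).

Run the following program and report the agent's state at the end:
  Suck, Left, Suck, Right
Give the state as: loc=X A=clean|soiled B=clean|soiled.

[1] after Suck: loc=A A=clean B=clean
[2] after Left: loc=A A=clean B=clean
[3] after Suck: loc=A A=clean B=clean
[4] after Right: loc=B A=clean B=clean

loc=B A=clean B=clean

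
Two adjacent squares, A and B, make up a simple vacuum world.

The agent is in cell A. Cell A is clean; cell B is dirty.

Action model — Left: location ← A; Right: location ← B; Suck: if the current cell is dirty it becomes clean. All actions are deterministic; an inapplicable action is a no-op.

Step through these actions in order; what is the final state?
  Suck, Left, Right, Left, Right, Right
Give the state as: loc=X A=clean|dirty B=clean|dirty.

1. Suck → loc=A A=clean B=dirty
2. Left → loc=A A=clean B=dirty
3. Right → loc=B A=clean B=dirty
4. Left → loc=A A=clean B=dirty
5. Right → loc=B A=clean B=dirty
6. Right → loc=B A=clean B=dirty

loc=B A=clean B=dirty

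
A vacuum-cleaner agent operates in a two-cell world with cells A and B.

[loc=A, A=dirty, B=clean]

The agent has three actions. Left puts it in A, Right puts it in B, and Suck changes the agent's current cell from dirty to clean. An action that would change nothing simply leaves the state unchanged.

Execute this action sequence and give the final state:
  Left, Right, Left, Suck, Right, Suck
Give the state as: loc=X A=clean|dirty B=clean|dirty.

t=1 Left ⇒ loc=A A=dirty B=clean
t=2 Right ⇒ loc=B A=dirty B=clean
t=3 Left ⇒ loc=A A=dirty B=clean
t=4 Suck ⇒ loc=A A=clean B=clean
t=5 Right ⇒ loc=B A=clean B=clean
t=6 Suck ⇒ loc=B A=clean B=clean

loc=B A=clean B=clean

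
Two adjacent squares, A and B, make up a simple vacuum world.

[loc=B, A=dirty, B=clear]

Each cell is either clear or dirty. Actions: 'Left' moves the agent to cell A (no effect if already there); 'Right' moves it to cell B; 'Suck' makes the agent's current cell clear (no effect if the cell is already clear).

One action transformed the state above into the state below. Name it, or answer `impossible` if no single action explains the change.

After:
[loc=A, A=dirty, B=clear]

try  Left: in A — A dirty, B clear  ← match
try Right: in B — A dirty, B clear
try  Suck: in B — A dirty, B clear

Left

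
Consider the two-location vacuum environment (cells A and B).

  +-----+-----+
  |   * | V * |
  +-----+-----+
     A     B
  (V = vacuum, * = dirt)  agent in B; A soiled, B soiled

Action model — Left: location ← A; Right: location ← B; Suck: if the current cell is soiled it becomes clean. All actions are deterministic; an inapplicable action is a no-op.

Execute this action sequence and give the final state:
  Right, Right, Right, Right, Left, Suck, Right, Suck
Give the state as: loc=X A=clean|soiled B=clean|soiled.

step 1/8 (Right): loc=B A=soiled B=soiled
step 2/8 (Right): loc=B A=soiled B=soiled
step 3/8 (Right): loc=B A=soiled B=soiled
step 4/8 (Right): loc=B A=soiled B=soiled
step 5/8 (Left): loc=A A=soiled B=soiled
step 6/8 (Suck): loc=A A=clean B=soiled
step 7/8 (Right): loc=B A=clean B=soiled
step 8/8 (Suck): loc=B A=clean B=clean

loc=B A=clean B=clean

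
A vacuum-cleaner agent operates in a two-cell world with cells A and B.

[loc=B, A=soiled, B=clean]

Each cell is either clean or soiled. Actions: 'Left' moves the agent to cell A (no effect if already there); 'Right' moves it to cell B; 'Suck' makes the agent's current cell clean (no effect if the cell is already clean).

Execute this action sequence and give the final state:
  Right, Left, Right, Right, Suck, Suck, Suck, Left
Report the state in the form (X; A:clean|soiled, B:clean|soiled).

t=1 Right ⇒ (B; A:soiled, B:clean)
t=2 Left ⇒ (A; A:soiled, B:clean)
t=3 Right ⇒ (B; A:soiled, B:clean)
t=4 Right ⇒ (B; A:soiled, B:clean)
t=5 Suck ⇒ (B; A:soiled, B:clean)
t=6 Suck ⇒ (B; A:soiled, B:clean)
t=7 Suck ⇒ (B; A:soiled, B:clean)
t=8 Left ⇒ (A; A:soiled, B:clean)

(A; A:soiled, B:clean)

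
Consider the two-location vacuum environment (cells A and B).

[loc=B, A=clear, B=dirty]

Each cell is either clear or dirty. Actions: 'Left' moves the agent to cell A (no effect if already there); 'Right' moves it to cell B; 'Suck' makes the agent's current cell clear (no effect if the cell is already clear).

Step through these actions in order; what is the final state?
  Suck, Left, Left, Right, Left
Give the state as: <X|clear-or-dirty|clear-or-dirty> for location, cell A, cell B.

<A|clear|clear>

step 1/5 (Suck): <B|clear|clear>
step 2/5 (Left): <A|clear|clear>
step 3/5 (Left): <A|clear|clear>
step 4/5 (Right): <B|clear|clear>
step 5/5 (Left): <A|clear|clear>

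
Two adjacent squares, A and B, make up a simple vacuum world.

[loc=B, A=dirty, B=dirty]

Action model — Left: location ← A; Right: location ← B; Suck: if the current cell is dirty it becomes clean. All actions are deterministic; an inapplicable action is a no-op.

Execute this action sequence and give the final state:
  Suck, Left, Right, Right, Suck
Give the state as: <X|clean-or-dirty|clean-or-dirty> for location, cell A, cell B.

<B|dirty|clean>

1) do Suck; now <B|dirty|clean>
2) do Left; now <A|dirty|clean>
3) do Right; now <B|dirty|clean>
4) do Right; now <B|dirty|clean>
5) do Suck; now <B|dirty|clean>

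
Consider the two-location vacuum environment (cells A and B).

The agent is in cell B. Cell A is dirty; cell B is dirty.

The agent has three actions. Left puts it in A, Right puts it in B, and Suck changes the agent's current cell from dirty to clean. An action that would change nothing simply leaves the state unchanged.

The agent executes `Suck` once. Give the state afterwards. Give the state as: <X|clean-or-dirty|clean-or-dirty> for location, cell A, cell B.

<B|dirty|clean>

start: <B|dirty|dirty>
t=1 Suck ⇒ <B|dirty|clean>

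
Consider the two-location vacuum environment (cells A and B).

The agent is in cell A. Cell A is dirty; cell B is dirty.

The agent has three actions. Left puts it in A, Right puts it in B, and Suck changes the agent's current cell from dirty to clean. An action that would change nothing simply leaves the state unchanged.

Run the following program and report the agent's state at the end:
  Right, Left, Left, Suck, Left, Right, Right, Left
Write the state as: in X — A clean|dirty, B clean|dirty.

1. Right → in B — A dirty, B dirty
2. Left → in A — A dirty, B dirty
3. Left → in A — A dirty, B dirty
4. Suck → in A — A clean, B dirty
5. Left → in A — A clean, B dirty
6. Right → in B — A clean, B dirty
7. Right → in B — A clean, B dirty
8. Left → in A — A clean, B dirty

in A — A clean, B dirty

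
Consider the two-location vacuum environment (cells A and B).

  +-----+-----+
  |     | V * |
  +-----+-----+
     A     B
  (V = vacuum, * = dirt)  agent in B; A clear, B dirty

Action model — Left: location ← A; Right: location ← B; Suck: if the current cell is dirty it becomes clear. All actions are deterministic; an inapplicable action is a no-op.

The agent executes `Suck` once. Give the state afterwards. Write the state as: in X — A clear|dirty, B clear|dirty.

start: in B — A clear, B dirty
Suck (#1): in B — A clear, B clear

in B — A clear, B clear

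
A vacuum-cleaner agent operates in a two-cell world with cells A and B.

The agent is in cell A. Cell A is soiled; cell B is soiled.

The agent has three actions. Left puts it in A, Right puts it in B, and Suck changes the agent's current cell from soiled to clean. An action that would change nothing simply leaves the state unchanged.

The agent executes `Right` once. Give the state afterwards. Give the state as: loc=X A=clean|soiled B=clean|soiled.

start: loc=A A=soiled B=soiled
[1] after Right: loc=B A=soiled B=soiled

loc=B A=soiled B=soiled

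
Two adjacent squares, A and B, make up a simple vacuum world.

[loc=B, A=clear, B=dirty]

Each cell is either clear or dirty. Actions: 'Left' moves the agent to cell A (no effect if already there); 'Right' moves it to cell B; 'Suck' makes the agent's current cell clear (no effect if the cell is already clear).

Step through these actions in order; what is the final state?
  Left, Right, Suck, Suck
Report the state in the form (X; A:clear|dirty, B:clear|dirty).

(B; A:clear, B:clear)

[1] after Left: (A; A:clear, B:dirty)
[2] after Right: (B; A:clear, B:dirty)
[3] after Suck: (B; A:clear, B:clear)
[4] after Suck: (B; A:clear, B:clear)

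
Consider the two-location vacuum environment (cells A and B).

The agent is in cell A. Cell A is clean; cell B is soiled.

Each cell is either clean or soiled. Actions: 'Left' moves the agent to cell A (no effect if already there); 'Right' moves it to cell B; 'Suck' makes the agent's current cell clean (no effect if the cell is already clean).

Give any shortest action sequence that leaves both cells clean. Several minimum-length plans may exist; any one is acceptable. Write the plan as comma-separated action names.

t=1 Right ⇒ <B|clean|soiled>
t=2 Suck ⇒ <B|clean|clean>
min 2: go B then Suck

Right, Suck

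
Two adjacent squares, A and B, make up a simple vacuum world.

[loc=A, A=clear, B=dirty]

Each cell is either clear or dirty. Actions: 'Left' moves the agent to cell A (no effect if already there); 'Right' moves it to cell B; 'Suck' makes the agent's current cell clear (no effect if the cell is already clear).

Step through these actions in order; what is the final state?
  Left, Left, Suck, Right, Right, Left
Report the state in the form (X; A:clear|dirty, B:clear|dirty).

(A; A:clear, B:dirty)

1. Left → (A; A:clear, B:dirty)
2. Left → (A; A:clear, B:dirty)
3. Suck → (A; A:clear, B:dirty)
4. Right → (B; A:clear, B:dirty)
5. Right → (B; A:clear, B:dirty)
6. Left → (A; A:clear, B:dirty)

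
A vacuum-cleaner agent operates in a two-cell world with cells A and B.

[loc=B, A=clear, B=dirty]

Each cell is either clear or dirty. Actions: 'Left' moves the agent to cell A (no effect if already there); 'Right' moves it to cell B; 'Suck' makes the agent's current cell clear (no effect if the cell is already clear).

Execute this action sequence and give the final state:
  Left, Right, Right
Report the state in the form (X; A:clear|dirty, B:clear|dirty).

Left (#1): (A; A:clear, B:dirty)
Right (#2): (B; A:clear, B:dirty)
Right (#3): (B; A:clear, B:dirty)

(B; A:clear, B:dirty)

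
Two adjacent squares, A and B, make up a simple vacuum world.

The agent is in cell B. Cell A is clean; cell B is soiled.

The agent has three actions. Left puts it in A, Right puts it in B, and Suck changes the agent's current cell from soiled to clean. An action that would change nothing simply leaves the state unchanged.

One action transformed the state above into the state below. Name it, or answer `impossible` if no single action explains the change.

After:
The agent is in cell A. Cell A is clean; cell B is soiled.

try  Left: <A|clean|soiled>  ← match
try Right: <B|clean|soiled>
try  Suck: <B|clean|clean>

Left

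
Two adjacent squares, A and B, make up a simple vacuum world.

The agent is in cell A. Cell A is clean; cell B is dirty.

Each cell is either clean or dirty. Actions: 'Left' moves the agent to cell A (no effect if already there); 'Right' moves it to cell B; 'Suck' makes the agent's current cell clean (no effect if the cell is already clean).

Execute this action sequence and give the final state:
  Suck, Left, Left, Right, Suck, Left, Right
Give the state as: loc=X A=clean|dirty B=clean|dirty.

step 1/7 (Suck): loc=A A=clean B=dirty
step 2/7 (Left): loc=A A=clean B=dirty
step 3/7 (Left): loc=A A=clean B=dirty
step 4/7 (Right): loc=B A=clean B=dirty
step 5/7 (Suck): loc=B A=clean B=clean
step 6/7 (Left): loc=A A=clean B=clean
step 7/7 (Right): loc=B A=clean B=clean

loc=B A=clean B=clean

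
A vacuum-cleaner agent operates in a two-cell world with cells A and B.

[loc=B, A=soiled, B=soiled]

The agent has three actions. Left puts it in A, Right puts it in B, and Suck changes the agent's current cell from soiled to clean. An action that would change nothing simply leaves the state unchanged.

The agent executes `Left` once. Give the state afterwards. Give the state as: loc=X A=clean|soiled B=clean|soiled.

loc=A A=soiled B=soiled

start: loc=B A=soiled B=soiled
1. Left → loc=A A=soiled B=soiled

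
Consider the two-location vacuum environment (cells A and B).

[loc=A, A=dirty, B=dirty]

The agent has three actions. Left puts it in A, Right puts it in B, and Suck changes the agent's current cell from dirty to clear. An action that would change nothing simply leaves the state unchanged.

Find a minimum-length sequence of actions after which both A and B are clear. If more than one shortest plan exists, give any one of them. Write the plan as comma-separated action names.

step 1/3 (Suck): (A; A:clear, B:dirty)
step 2/3 (Right): (B; A:clear, B:dirty)
step 3/3 (Suck): (B; A:clear, B:clear)
min 3: Suck A + move + Suck B

Suck, Right, Suck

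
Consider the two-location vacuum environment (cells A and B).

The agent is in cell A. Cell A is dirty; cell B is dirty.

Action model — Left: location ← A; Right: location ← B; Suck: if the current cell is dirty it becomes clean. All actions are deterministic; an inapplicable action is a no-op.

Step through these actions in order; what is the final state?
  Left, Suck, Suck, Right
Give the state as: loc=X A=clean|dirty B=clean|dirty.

loc=B A=clean B=dirty

1. Left → loc=A A=dirty B=dirty
2. Suck → loc=A A=clean B=dirty
3. Suck → loc=A A=clean B=dirty
4. Right → loc=B A=clean B=dirty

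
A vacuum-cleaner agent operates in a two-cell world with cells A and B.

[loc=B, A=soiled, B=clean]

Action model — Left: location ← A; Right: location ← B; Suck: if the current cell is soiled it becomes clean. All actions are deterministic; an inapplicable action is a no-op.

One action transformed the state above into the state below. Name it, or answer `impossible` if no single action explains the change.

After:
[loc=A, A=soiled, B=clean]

try  Left: <A|soiled|clean>  ← match
try Right: <B|soiled|clean>
try  Suck: <B|soiled|clean>

Left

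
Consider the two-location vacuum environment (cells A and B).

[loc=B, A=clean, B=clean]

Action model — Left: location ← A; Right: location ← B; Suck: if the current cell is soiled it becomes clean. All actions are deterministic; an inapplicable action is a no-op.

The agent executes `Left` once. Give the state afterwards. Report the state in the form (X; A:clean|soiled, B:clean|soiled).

(A; A:clean, B:clean)

start: (B; A:clean, B:clean)
1. Left → (A; A:clean, B:clean)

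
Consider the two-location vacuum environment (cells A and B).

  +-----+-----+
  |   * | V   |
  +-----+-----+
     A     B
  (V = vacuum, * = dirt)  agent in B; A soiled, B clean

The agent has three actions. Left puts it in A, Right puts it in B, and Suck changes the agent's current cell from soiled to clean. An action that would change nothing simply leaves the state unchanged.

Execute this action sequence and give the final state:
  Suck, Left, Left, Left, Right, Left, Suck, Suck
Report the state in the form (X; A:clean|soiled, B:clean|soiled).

(A; A:clean, B:clean)

[1] after Suck: (B; A:soiled, B:clean)
[2] after Left: (A; A:soiled, B:clean)
[3] after Left: (A; A:soiled, B:clean)
[4] after Left: (A; A:soiled, B:clean)
[5] after Right: (B; A:soiled, B:clean)
[6] after Left: (A; A:soiled, B:clean)
[7] after Suck: (A; A:clean, B:clean)
[8] after Suck: (A; A:clean, B:clean)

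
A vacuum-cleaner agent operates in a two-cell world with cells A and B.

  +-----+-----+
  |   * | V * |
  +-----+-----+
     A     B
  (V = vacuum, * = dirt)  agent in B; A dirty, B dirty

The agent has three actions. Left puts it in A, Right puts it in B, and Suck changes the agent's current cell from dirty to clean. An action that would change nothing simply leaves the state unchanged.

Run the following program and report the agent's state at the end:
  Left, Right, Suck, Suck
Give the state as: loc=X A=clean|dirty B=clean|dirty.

loc=B A=dirty B=clean

t=1 Left ⇒ loc=A A=dirty B=dirty
t=2 Right ⇒ loc=B A=dirty B=dirty
t=3 Suck ⇒ loc=B A=dirty B=clean
t=4 Suck ⇒ loc=B A=dirty B=clean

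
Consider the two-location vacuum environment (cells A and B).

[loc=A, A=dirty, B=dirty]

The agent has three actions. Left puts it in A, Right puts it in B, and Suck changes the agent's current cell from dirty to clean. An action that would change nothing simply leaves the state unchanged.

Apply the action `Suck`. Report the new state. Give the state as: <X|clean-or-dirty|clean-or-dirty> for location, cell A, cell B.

start: <A|dirty|dirty>
1. Suck → <A|clean|dirty>

<A|clean|dirty>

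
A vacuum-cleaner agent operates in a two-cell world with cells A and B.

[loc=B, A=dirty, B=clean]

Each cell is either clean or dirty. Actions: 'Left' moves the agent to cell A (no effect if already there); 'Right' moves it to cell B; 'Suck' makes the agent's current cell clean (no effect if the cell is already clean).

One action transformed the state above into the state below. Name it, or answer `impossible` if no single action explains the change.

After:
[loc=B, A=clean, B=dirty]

impossible

try  Left: in A — A dirty, B clean
try Right: in B — A dirty, B clean
try  Suck: in B — A dirty, B clean
no single action produces the after-state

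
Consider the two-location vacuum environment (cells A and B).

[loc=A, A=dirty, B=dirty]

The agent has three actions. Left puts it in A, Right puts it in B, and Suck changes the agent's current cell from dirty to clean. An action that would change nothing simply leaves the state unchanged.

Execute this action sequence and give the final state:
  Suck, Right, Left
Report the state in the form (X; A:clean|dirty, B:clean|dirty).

[1] after Suck: (A; A:clean, B:dirty)
[2] after Right: (B; A:clean, B:dirty)
[3] after Left: (A; A:clean, B:dirty)

(A; A:clean, B:dirty)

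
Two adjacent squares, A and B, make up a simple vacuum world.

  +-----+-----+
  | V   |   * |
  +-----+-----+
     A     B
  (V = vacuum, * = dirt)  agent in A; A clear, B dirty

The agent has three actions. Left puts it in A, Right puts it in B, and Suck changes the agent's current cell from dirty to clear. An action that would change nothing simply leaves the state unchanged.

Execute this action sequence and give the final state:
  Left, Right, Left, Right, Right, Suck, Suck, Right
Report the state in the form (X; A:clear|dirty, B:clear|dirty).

step 1/8 (Left): (A; A:clear, B:dirty)
step 2/8 (Right): (B; A:clear, B:dirty)
step 3/8 (Left): (A; A:clear, B:dirty)
step 4/8 (Right): (B; A:clear, B:dirty)
step 5/8 (Right): (B; A:clear, B:dirty)
step 6/8 (Suck): (B; A:clear, B:clear)
step 7/8 (Suck): (B; A:clear, B:clear)
step 8/8 (Right): (B; A:clear, B:clear)

(B; A:clear, B:clear)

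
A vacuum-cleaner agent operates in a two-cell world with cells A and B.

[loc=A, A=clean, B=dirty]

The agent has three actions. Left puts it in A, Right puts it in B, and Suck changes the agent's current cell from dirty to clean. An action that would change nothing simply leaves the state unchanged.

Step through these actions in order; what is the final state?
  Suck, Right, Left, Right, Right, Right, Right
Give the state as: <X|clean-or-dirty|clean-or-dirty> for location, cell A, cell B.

[1] after Suck: <A|clean|dirty>
[2] after Right: <B|clean|dirty>
[3] after Left: <A|clean|dirty>
[4] after Right: <B|clean|dirty>
[5] after Right: <B|clean|dirty>
[6] after Right: <B|clean|dirty>
[7] after Right: <B|clean|dirty>

<B|clean|dirty>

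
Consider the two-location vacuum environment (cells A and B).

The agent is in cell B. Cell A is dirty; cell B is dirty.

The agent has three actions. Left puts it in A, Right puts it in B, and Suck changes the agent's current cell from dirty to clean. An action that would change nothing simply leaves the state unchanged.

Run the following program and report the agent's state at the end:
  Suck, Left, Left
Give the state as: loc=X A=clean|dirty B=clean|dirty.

loc=A A=dirty B=clean

t=1 Suck ⇒ loc=B A=dirty B=clean
t=2 Left ⇒ loc=A A=dirty B=clean
t=3 Left ⇒ loc=A A=dirty B=clean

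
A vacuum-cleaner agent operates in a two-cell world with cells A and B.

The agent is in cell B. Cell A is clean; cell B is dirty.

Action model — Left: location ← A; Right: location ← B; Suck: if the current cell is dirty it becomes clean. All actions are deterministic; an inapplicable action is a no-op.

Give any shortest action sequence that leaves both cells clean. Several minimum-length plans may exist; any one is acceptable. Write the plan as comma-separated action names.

Suck

[1] after Suck: <B|clean|clean>
min 1: B is dirty, one Suck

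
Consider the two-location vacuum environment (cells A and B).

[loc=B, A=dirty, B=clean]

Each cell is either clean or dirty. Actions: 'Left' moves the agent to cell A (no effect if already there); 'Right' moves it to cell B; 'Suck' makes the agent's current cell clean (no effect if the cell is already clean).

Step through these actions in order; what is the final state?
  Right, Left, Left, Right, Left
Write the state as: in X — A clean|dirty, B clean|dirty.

in A — A dirty, B clean

[1] after Right: in B — A dirty, B clean
[2] after Left: in A — A dirty, B clean
[3] after Left: in A — A dirty, B clean
[4] after Right: in B — A dirty, B clean
[5] after Left: in A — A dirty, B clean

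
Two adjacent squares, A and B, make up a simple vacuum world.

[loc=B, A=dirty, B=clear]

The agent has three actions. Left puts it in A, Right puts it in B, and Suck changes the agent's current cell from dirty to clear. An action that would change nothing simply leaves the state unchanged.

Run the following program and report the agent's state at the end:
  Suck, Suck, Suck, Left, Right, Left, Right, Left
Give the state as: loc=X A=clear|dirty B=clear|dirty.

loc=A A=dirty B=clear

step 1/8 (Suck): loc=B A=dirty B=clear
step 2/8 (Suck): loc=B A=dirty B=clear
step 3/8 (Suck): loc=B A=dirty B=clear
step 4/8 (Left): loc=A A=dirty B=clear
step 5/8 (Right): loc=B A=dirty B=clear
step 6/8 (Left): loc=A A=dirty B=clear
step 7/8 (Right): loc=B A=dirty B=clear
step 8/8 (Left): loc=A A=dirty B=clear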